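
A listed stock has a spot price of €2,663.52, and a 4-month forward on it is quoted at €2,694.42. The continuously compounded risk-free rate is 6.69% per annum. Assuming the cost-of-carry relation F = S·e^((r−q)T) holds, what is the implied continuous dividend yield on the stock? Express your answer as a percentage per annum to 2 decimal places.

3.23%

From F = S·e^((r−q)T): (r − q) = ln(F/S)/T
ln(2694.42/2663.52) = ln(1.011601) = 0.011534
(r − q) = 0.011534 / (4/12) = 0.034602
q = r − ln(F/S)/T = 0.0669 − 0.034602 = 0.032298
q = 3.23%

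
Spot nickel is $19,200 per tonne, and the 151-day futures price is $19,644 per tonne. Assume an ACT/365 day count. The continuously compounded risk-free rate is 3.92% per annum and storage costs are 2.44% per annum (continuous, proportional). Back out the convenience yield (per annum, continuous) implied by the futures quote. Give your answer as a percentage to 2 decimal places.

0.83%

F = S·e^((r+u−y)T) ⇒ (r+u−y) = ln(F/S)/T
ln(19644/19200) = 0.022862; /T ⇒ 0.055262
y = r + u − ln(F/S)/T = 0.0392 + 0.0244 − 0.055262 = 0.008338
y = 0.83%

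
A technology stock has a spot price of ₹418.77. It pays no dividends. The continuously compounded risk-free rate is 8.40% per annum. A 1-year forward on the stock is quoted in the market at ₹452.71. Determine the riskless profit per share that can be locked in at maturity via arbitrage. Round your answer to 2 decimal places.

₹2.76 per share

Fair forward: F* = S·e^(carry·T), with carry = r = 0.0840
F* = 418.77 · e^(0.0840 × 1) = 418.77 · e^0.084000 = 418.77 × 1.087629 = ₹455.4664
Market ₹452.71 < fair ₹455.4664: forward underpriced → reverse cash-and-carry (short spot, go long the forward).
At maturity, profit = |F_mkt − F*| = |452.71 − 455.4664| = ₹2.76 per share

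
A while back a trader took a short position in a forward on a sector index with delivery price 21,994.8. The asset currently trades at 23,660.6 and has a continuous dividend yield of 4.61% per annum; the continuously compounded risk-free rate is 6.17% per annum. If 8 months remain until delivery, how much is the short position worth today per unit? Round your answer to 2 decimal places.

Current fair forward for the remaining 8 months: F = S·e^((r − q)·T), (r − q) = 0.0617 − 0.0461 = 0.0156
F = 23660.6 · e^(0.0156 × 8/12) = 23660.6 × 1.01045427 = 23907.9543
Value of long forward = (F − K)·e^(−rT) = (23907.9543 − 21994.8) · e^(−0.0617·8/12)
= 1913.1543 × 0.95970116 = 1836.06
Short position value = −(long value) = -1836.06

-1836.06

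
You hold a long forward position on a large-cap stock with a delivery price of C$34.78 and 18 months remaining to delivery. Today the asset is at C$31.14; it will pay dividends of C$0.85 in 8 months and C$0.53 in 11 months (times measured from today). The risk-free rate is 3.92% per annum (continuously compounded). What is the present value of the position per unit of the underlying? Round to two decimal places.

-C$2.99

PV(remaining dividends) I = 0.85·e^(−0.0392·8/12) + 0.53·e^(−0.0392·11/12) = 1.3394
Current forward F = (S − I)·e^(rT) = (31.14 − 1.3394)·e^(0.0392·18/12) = 29.8006 × 1.060563 = 31.6054
Value (long) = (F − K)·e^(−rT) = (31.6054 − 34.78) × 0.942895 = -2.9933
Value = -C$2.99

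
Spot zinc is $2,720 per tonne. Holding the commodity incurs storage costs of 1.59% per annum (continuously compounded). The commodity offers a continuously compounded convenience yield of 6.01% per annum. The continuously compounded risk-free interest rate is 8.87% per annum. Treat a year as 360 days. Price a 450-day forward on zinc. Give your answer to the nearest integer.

$2,876 per tonne

Net carry = r + u − y = 0.0887 + 0.0159 − 0.0601 = 0.0445
F = S·e^((r+u−y)T) = 2720 · e^(0.0445 × 450/360) = 2720 · e^0.055625
= 2720 × 1.057201 = $2,876 per tonne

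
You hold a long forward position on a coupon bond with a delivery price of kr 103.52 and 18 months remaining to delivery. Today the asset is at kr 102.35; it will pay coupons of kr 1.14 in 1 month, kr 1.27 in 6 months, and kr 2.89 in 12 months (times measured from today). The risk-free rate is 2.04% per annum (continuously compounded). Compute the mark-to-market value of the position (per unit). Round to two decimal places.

PV(remaining coupons) I = 1.14·e^(−0.0204·1/12) + 1.27·e^(−0.0204·6/12) + 2.89·e^(−0.0204·12/12) = 5.2268
Current forward F = (S − I)·e^(rT) = (102.35 − 5.2268)·e^(0.0204·18/12) = 97.1232 × 1.031073 = 100.1411
Value (long) = (F − K)·e^(−rT) = (100.1411 − 103.52) × 0.969863 = -3.2771
Value = -kr 3.28

-kr 3.28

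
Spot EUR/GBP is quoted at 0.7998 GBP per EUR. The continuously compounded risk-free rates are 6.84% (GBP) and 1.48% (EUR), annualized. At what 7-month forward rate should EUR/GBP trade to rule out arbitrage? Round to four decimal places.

0.8252

F = S·e^((r_GBP − r_EUR)T) = 0.7998 · e^((0.0684 − 0.0148) × 7/12)
= 0.7998 · e^0.031267 = 0.7998 × 1.031761
F = 0.8252 GBP per EUR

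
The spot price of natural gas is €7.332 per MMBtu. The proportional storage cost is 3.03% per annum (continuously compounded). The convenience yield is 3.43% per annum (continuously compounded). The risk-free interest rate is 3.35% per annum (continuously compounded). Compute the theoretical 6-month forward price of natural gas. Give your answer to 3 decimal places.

€7.441 per MMBtu

Net carry = r + u − y = 0.0335 + 0.0303 − 0.0343 = 0.0295
F = S·e^((r+u−y)T) = 7.332 · e^(0.0295 × 6/12) = 7.332 · e^0.014750
= 7.332 × 1.014859 = €7.441 per MMBtu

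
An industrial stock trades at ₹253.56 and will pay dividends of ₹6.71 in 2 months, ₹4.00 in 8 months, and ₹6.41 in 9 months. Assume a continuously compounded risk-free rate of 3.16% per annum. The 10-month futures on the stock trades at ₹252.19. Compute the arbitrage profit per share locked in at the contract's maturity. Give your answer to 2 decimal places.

PV(dividends) I = 6.71·e^(−0.0316·2/12) + 4.00·e^(−0.0316·8/12) + 6.41·e^(−0.0316·9/12) = 16.8512
Fair futures F* = (S − I)·e^(rT) = (253.56 − 16.8512)·e^0.026333 = 236.7088 × 1.026683 = 243.0249
Market ₹252.19 > fair 243.0249: forward overpriced → cash-and-carry (borrow at r, buy the stock and collect the dividends, short the forward).
Profit at T = |F_mkt − F*| = |252.19 − 243.0249| = ₹9.17 per share

₹9.17 per share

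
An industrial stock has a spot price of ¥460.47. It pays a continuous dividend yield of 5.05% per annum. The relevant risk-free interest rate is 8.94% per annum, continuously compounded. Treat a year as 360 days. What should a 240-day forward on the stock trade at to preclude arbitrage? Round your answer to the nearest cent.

F = S·e^((r − q)T) = 460.47 · e^((0.0894 − 0.0505) × 240/360)
= 460.47 · e^0.025933 = 460.47 × 1.026272
F = ¥472.57

¥472.57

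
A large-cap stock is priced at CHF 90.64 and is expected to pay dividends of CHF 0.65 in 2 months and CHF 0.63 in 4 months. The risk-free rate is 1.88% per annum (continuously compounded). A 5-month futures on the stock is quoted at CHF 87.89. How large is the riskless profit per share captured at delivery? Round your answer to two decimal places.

CHF 2.18 per share

PV(dividends) I = 0.65·e^(−0.0188·2/12) + 0.63·e^(−0.0188·4/12) = 1.2740
Fair futures F* = (S − I)·e^(rT) = (90.64 − 1.2740)·e^0.007833 = 89.3660 × 1.007864 = 90.0688
Market CHF 87.89 < fair 90.0688: forward underpriced → reverse cash-and-carry (short the stock, invest proceeds at r, pay the dividends, go long the forward).
Profit at T = |F_mkt − F*| = |87.89 − 90.0688| = CHF 2.18 per share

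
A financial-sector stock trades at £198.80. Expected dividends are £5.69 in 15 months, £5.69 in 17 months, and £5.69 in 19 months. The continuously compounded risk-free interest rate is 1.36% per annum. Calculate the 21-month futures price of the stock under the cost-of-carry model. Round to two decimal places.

£186.44

PV(dividends) I = 5.69·e^(−0.0136·15/12) + 5.69·e^(−0.0136·17/12) + 5.69·e^(−0.0136·19/12)
I = 5.5941 + 5.5814 + 5.5688 = 16.7443
F = (S − I)·e^(rT) = (198.80 − 16.7443) · e^(0.0136·21/12)
= 182.0557 · e^0.023800 = 182.0557 × 1.024085 = £186.44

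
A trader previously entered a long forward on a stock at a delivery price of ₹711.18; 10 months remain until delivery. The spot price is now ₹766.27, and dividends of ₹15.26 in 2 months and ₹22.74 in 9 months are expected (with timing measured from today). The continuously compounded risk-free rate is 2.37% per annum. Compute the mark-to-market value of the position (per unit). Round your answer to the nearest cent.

₹31.46

PV(remaining dividends) I = 15.26·e^(−0.0237·2/12) + 22.74·e^(−0.0237·9/12) = 37.5392
Current forward F = (S − I)·e^(rT) = (766.27 − 37.5392)·e^(0.0237·10/12) = 728.7308 × 1.019946 = 743.2661
Value (long) = (F − K)·e^(−rT) = (743.2661 − 711.18) × 0.980444 = 31.4586
Value = ₹31.46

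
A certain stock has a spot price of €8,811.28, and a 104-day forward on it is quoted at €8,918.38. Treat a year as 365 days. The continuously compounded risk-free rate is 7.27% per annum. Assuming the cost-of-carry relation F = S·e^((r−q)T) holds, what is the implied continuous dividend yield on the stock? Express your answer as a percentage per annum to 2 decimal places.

3.03%

From F = S·e^((r−q)T): (r − q) = ln(F/S)/T
ln(8918.38/8811.28) = ln(1.012155) = 0.012082
(r − q) = 0.012082 / (104/365) = 0.042403
q = r − ln(F/S)/T = 0.0727 − 0.042403 = 0.030297
q = 3.03%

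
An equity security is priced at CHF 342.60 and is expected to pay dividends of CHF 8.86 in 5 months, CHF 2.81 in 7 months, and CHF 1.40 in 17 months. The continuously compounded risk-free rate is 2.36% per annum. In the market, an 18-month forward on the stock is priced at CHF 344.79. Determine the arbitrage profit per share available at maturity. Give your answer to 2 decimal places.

PV(dividends) I = 8.86·e^(−0.0236·5/12) + 2.81·e^(−0.0236·7/12) + 1.40·e^(−0.0236·17/12) = 12.8989
Fair forward F* = (S − I)·e^(rT) = (342.60 − 12.8989)·e^0.035400 = 329.7011 × 1.036034 = 341.5815
Market CHF 344.79 > fair 341.5815: forward overpriced → cash-and-carry (borrow at r, buy the stock and collect the dividends, short the forward).
Profit at T = |F_mkt − F*| = |344.79 − 341.5815| = CHF 3.21 per share

CHF 3.21 per share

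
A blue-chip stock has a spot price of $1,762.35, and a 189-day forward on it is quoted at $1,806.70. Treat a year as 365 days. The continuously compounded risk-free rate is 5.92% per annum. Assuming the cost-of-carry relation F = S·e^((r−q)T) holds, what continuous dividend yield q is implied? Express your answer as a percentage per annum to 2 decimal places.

1.12%

From F = S·e^((r−q)T): (r − q) = ln(F/S)/T
ln(1806.70/1762.35) = ln(1.025165) = 0.024854
(r − q) = 0.024854 / (189/365) = 0.047998
q = r − ln(F/S)/T = 0.0592 − 0.047998 = 0.011202
q = 1.12%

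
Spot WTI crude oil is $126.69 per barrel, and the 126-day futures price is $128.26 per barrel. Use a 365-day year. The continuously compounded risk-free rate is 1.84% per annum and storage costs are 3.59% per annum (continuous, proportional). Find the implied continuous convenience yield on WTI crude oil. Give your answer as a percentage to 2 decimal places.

1.86%

F = S·e^((r+u−y)T) ⇒ (r+u−y) = ln(F/S)/T
ln(128.26/126.69) = 0.012316; /T ⇒ 0.035677
y = r + u − ln(F/S)/T = 0.0184 + 0.0359 − 0.035677 = 0.018623
y = 1.86%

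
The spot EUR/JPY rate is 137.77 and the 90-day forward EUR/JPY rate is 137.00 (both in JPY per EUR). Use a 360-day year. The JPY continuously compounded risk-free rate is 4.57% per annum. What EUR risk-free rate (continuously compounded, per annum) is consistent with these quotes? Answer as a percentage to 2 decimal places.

F = S·e^((r_JPY − r_EUR)T) ⇒ r_EUR = r_JPY − ln(F/S)/T
ln(137.00/137.77) = -0.005605; /(90/360) = -0.022420
r_EUR = 0.0457 + 0.022420 = 0.068120
r_EUR = 6.81%

6.81%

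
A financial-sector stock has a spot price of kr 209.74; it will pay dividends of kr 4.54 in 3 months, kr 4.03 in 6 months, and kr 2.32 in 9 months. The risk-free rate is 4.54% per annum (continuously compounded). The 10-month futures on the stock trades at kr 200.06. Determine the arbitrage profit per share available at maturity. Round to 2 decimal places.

kr 6.69 per share

PV(dividends) I = 4.54·e^(−0.0454·3/12) + 4.03·e^(−0.0454·6/12) + 2.32·e^(−0.0454·9/12) = 10.6706
Fair futures F* = (S − I)·e^(rT) = (209.74 − 10.6706)·e^0.037833 = 199.0694 × 1.038558 = 206.7451
Market kr 200.06 < fair 206.7451: forward underpriced → reverse cash-and-carry (short the stock, invest proceeds at r, pay the dividends, go long the forward).
Profit at T = |F_mkt − F*| = |200.06 − 206.7451| = kr 6.69 per share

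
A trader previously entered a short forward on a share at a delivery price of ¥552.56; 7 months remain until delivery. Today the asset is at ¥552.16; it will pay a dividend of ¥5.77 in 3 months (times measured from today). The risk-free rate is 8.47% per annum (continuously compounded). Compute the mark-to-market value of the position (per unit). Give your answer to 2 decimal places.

-¥20.59

PV(remaining dividends) I = 5.77·e^(−0.0847·3/12) = 5.6491
Current forward F = (S − I)·e^(rT) = (552.16 − 5.6491)·e^(0.0847·7/12) = 546.5109 × 1.050649 = 574.1911
Value (long) = (F − K)·e^(−rT) = (574.1911 − 552.56) × 0.951792 = 20.5883
Short position value = −(long value) = -¥20.59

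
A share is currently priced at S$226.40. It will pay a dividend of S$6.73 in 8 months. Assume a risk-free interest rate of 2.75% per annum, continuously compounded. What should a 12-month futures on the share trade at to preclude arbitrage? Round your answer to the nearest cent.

S$225.92

PV(dividends) I = 6.73·e^(−0.0275·8/12)
I = 6.6077
F = (S − I)·e^(rT) = (226.40 − 6.6077) · e^(0.0275·12/12)
= 219.7923 · e^0.027500 = 219.7923 × 1.027882 = S$225.92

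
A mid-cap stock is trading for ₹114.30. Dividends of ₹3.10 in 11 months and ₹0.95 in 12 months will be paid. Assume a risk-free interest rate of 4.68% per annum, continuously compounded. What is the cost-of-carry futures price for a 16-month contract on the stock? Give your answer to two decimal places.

₹117.53

PV(dividends) I = 3.10·e^(−0.0468·11/12) + 0.95·e^(−0.0468·12/12)
I = 2.9698 + 0.9066 = 3.8764
F = (S − I)·e^(rT) = (114.30 − 3.8764) · e^(0.0468·16/12)
= 110.4236 · e^0.062400 = 110.4236 × 1.064388 = ₹117.53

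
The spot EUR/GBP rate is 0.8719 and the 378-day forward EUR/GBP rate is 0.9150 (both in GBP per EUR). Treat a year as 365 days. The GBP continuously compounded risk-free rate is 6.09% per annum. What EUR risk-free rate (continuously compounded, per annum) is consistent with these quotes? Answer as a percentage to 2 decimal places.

1.43%

F = S·e^((r_GBP − r_EUR)T) ⇒ r_EUR = r_GBP − ln(F/S)/T
ln(0.9150/0.8719) = 0.048249; /(378/365) = 0.046590
r_EUR = 0.0609 − 0.046590 = 0.014310
r_EUR = 1.43%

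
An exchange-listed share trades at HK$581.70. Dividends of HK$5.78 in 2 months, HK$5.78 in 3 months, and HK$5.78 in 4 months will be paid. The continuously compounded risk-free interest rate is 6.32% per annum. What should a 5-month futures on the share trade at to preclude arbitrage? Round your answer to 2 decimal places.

HK$579.70

PV(dividends) I = 5.78·e^(−0.0632·2/12) + 5.78·e^(−0.0632·3/12) + 5.78·e^(−0.0632·4/12)
I = 5.7194 + 5.6894 + 5.6595 = 17.0683
F = (S − I)·e^(rT) = (581.70 − 17.0683) · e^(0.0632·5/12)
= 564.6317 · e^0.026333 = 564.6317 × 1.026683 = HK$579.70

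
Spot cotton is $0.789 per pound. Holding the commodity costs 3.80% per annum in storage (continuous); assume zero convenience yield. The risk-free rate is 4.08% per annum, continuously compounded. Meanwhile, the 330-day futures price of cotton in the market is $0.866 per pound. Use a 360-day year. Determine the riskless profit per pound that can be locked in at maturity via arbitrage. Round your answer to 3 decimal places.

Fair futures: F* = S·e^(carry·T), with carry = (r + u) = 0.0408 + 0.0380 = 0.0788
F* = 0.789 · e^(0.0788 × 330/360) = 0.789 · e^0.072233 = 0.789 × 1.074906 = $0.8481
Market $0.866 > fair $0.8481: forward overpriced → cash-and-carry (buy spot, short the forward).
At maturity, profit = |F_mkt − F*| = |0.866 − 0.8481| = $0.018 per pound

$0.018 per pound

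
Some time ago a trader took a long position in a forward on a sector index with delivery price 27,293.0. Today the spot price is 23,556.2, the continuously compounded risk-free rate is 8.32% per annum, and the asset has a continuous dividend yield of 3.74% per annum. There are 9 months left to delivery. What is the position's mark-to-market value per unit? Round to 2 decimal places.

Current fair forward for the remaining 9 months: F = S·e^((r − q)·T), (r − q) = 0.0832 − 0.0374 = 0.0458
F = 23556.2 · e^(0.0458 × 9/12) = 23556.2 × 1.03494677 = 24379.4131
Value of long forward = (F − K)·e^(−rT) = (24379.4131 − 27293.0) · e^(−0.0832·9/12)
= -2913.5869 × 0.93950701 = -2737.34

-2737.34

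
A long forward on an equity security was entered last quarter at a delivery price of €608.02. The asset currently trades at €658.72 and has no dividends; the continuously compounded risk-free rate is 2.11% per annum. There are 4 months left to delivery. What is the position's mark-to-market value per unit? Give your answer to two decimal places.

Current fair forward for the remaining 4 months: F = S·e^(r·T), r = 0.0211
F = 658.72 · e^(0.0211 × 4/12) = 658.72 × 1.007058 = 663.3692
Value of long forward = (F − K)·e^(−rT) = (663.3692 − 608.02) · e^(−0.0211·4/12)
= 55.3492 × 0.992991 = 54.96

€54.96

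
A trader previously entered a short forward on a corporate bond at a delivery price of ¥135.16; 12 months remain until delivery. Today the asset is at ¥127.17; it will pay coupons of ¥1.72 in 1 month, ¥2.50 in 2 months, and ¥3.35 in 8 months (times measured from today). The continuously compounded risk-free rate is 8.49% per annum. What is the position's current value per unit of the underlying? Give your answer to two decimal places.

¥4.33

PV(remaining coupons) I = 1.72·e^(−0.0849·1/12) + 2.50·e^(−0.0849·2/12) + 3.35·e^(−0.0849·8/12) = 7.3384
Current forward F = (S − I)·e^(rT) = (127.17 − 7.3384)·e^(0.0849·12/12) = 119.8316 × 1.088608 = 130.4496
Value (long) = (F − K)·e^(−rT) = (130.4496 − 135.16) × 0.918604 = -4.3270
Short position value = −(long value) = ¥4.33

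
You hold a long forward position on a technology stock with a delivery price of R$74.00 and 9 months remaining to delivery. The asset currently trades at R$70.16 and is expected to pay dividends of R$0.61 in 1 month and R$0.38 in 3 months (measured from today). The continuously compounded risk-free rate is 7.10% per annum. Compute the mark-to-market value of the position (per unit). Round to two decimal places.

-R$0.98

PV(remaining dividends) I = 0.61·e^(−0.0710·1/12) + 0.38·e^(−0.0710·3/12) = 0.9797
Current forward F = (S − I)·e^(rT) = (70.16 − 0.9797)·e^(0.0710·9/12) = 69.1803 × 1.054693 = 72.9640
Value (long) = (F − K)·e^(−rT) = (72.9640 − 74.00) × 0.948143 = -0.9823
Value = -R$0.98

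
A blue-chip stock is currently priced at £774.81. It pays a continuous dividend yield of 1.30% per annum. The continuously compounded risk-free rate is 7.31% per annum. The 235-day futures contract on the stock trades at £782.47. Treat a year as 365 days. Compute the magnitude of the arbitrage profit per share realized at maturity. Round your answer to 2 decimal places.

£22.91 per share

Fair futures: F* = S·e^(carry·T), with carry = (r − q) = 0.0731 − 0.0130 = 0.0601
F* = 774.81 · e^(0.0601 × 235/365) = 774.81 · e^0.038695 = 774.81 × 1.039453 = £805.3786
Market £782.47 < fair £805.3786: forward underpriced → reverse cash-and-carry (short spot, go long the forward).
At maturity, profit = |F_mkt − F*| = |782.47 − 805.3786| = £22.91 per share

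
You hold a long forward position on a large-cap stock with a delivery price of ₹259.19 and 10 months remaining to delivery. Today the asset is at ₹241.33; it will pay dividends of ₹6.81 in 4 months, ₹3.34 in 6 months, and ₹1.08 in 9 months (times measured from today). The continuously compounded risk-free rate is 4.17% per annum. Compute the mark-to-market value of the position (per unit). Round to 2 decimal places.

-₹20.04

PV(remaining dividends) I = 6.81·e^(−0.0417·4/12) + 3.34·e^(−0.0417·6/12) + 1.08·e^(−0.0417·9/12) = 11.0338
Current forward F = (S − I)·e^(rT) = (241.33 − 11.0338)·e^(0.0417·10/12) = 230.2962 × 1.035361 = 238.4397
Value (long) = (F − K)·e^(−rT) = (238.4397 − 259.19) × 0.965847 = -20.0416
Value = -₹20.04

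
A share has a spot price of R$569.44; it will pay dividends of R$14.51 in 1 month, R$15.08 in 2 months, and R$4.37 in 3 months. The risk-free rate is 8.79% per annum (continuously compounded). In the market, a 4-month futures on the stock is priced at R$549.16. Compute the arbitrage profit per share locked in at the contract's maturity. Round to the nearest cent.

R$2.67 per share

PV(dividends) I = 14.51·e^(−0.0879·1/12) + 15.08·e^(−0.0879·2/12) + 4.37·e^(−0.0879·3/12) = 33.5398
Fair futures F* = (S − I)·e^(rT) = (569.44 − 33.5398)·e^0.029300 = 535.9002 × 1.029733 = 551.8341
Market R$549.16 < fair 551.8341: forward underpriced → reverse cash-and-carry (short the stock, invest proceeds at r, pay the dividends, go long the forward).
Profit at T = |F_mkt − F*| = |549.16 − 551.8341| = R$2.67 per share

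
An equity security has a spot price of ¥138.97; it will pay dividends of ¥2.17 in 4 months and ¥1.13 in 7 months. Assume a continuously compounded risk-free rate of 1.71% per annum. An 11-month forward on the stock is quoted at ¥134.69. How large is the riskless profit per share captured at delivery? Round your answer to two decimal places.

PV(dividends) I = 2.17·e^(−0.0171·4/12) + 1.13·e^(−0.0171·7/12) = 3.2765
Fair forward F* = (S − I)·e^(rT) = (138.97 − 3.2765)·e^0.015675 = 135.6935 × 1.015798 = 137.8372
Market ¥134.69 < fair 137.8372: forward underpriced → reverse cash-and-carry (short the stock, invest proceeds at r, pay the dividends, go long the forward).
Profit at T = |F_mkt − F*| = |134.69 − 137.8372| = ¥3.15 per share

¥3.15 per share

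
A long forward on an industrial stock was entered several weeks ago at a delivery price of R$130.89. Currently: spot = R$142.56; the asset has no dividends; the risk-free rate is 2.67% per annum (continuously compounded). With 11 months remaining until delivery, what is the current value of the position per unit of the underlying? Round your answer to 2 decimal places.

R$14.83

Current fair forward for the remaining 11 months: F = S·e^(r·T), r = 0.0267
F = 142.56 · e^(0.0267 × 11/12) = 142.56 × 1.024777 = 146.0922
Value of long forward = (F − K)·e^(−rT) = (146.0922 − 130.89) · e^(−0.0267·11/12)
= 15.2022 × 0.975822 = 14.83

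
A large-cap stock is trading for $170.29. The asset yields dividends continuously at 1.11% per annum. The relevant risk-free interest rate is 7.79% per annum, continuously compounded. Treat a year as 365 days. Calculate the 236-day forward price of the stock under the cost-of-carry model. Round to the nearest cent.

F = S·e^((r − q)T) = 170.29 · e^((0.0779 − 0.0111) × 236/365)
= 170.29 · e^0.043191 = 170.29 × 1.044137
F = $177.81

$177.81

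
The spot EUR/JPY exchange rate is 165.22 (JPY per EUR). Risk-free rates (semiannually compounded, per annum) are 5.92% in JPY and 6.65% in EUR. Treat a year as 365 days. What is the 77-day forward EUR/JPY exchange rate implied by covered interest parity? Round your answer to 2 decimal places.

By covered interest parity, F = S · (1+r_JPY/2)^(2T) / (1+r_EUR/2)^(2T)
= 165.22 × 1.012384 / 1.013896 = 165.22 × 0.998509
F = 164.97 JPY per EUR

164.97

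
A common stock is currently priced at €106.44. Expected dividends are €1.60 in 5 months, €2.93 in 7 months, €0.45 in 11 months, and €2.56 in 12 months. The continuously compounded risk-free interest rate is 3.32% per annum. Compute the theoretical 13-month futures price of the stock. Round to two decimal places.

PV(dividends) I = 1.60·e^(−0.0332·5/12) + 2.93·e^(−0.0332·7/12) + 0.45·e^(−0.0332·11/12) + 2.56·e^(−0.0332·12/12)
I = 1.5780 + 2.8738 + 0.4365 + 2.4764 = 7.3647
F = (S − I)·e^(rT) = (106.44 − 7.3647) · e^(0.0332·13/12)
= 99.0753 · e^0.035967 = 99.0753 × 1.036622 = €102.70

€102.70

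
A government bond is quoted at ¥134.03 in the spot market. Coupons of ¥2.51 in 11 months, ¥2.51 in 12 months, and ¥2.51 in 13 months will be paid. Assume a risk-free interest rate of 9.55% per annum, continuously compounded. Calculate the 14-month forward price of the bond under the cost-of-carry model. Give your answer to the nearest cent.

PV(coupons) I = 2.51·e^(−0.0955·11/12) + 2.51·e^(−0.0955·12/12) + 2.51·e^(−0.0955·13/12)
I = 2.2996 + 2.2814 + 2.2633 = 6.8443
F = (S − I)·e^(rT) = (134.03 − 6.8443) · e^(0.0955·14/12)
= 127.1857 · e^0.111417 = 127.1857 × 1.117861 = ¥142.18

¥142.18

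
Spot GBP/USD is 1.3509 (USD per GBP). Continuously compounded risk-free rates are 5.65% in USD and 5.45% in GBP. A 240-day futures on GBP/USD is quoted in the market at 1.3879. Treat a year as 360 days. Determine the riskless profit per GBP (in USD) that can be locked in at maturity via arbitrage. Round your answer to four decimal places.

Fair futures: F* = S·e^(carry·T), with carry = (r_USD − r_GBP) = 0.0565 − 0.0545 = 0.0020
F* = 1.3509 · e^(0.0020 × 240/360) = 1.3509 · e^0.001333 = 1.3509 × 1.001334 = 1.3527
Market 1.3879 > fair 1.3527: forward overpriced → cash-and-carry (buy spot, short the forward).
At maturity, profit = |F_mkt − F*| = |1.3879 − 1.3527| = 0.0352 per GBP (in USD)

0.0352 per GBP (in USD)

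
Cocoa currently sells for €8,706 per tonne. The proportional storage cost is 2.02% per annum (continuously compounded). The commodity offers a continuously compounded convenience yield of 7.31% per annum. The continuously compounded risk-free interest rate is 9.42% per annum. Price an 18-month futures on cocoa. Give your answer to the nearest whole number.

Net carry = r + u − y = 0.0942 + 0.0202 − 0.0731 = 0.0413
F = S·e^((r+u−y)T) = 8706 · e^(0.0413 × 18/12) = 8706 · e^0.061950
= 8706 × 1.063909 = €9,262 per tonne

€9,262 per tonne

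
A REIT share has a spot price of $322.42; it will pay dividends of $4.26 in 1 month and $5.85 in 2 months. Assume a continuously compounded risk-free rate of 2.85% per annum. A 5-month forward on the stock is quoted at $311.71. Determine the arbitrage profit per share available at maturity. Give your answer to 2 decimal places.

$4.37 per share

PV(dividends) I = 4.26·e^(−0.0285·1/12) + 5.85·e^(−0.0285·2/12) = 10.0722
Fair forward F* = (S − I)·e^(rT) = (322.42 − 10.0722)·e^0.011875 = 312.3478 × 1.011946 = 316.0791
Market $311.71 < fair 316.0791: forward underpriced → reverse cash-and-carry (short the stock, invest proceeds at r, pay the dividends, go long the forward).
Profit at T = |F_mkt − F*| = |311.71 − 316.0791| = $4.37 per share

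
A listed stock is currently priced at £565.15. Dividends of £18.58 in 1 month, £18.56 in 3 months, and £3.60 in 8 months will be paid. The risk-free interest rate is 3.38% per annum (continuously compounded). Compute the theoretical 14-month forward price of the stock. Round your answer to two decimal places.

£545.80

PV(dividends) I = 18.58·e^(−0.0338·1/12) + 18.56·e^(−0.0338·3/12) + 3.60·e^(−0.0338·8/12)
I = 18.5277 + 18.4038 + 3.5198 = 40.4513
F = (S − I)·e^(rT) = (565.15 − 40.4513) · e^(0.0338·14/12)
= 524.6987 · e^0.039433 = 524.6987 × 1.040221 = £545.80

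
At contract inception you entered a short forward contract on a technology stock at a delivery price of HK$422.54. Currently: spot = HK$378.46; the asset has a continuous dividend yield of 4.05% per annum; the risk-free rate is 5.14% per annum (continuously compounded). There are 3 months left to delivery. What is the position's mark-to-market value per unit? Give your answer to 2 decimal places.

HK$42.50

Current fair forward for the remaining 3 months: F = S·e^((r − q)·T), (r − q) = 0.0514 − 0.0405 = 0.0109
F = 378.46 · e^(0.0109 × 3/12) = 378.46 × 1.002729 = 379.4928
Value of long forward = (F − K)·e^(−rT) = (379.4928 − 422.54) · e^(−0.0514·3/12)
= -43.0472 × 0.987232 = -42.50
Short position value = −(long value) = HK$42.50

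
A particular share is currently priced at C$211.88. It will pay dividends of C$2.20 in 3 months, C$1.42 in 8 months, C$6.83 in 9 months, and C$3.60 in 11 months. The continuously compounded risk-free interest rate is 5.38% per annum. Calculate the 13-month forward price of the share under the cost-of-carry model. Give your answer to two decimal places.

C$210.26

PV(dividends) I = 2.20·e^(−0.0538·3/12) + 1.42·e^(−0.0538·8/12) + 6.83·e^(−0.0538·9/12) + 3.60·e^(−0.0538·11/12)
I = 2.1706 + 1.3700 + 6.5599 + 3.4268 = 13.5273
F = (S − I)·e^(rT) = (211.88 − 13.5273) · e^(0.0538·13/12)
= 198.3527 · e^0.058283 = 198.3527 × 1.060015 = C$210.26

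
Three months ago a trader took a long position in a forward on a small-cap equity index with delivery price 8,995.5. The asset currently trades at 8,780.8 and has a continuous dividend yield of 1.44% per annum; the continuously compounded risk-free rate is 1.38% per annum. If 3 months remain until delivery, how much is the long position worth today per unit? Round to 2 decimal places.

Current fair forward for the remaining 3 months: F = S·e^((r − q)·T), (r − q) = 0.0138 − 0.0144 = -0.0006
F = 8780.8 · e^(-0.0006 × 3/12) = 8780.8 × 0.99985001 = 8779.4830
Value of long forward = (F − K)·e^(−rT) = (8779.4830 − 8995.5) · e^(−0.0138·3/12)
= -216.0170 × 0.99655594 = -215.27

-215.27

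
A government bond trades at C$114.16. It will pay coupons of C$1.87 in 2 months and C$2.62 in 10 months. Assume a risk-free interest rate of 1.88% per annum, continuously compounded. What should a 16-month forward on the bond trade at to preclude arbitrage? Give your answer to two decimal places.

PV(coupons) I = 1.87·e^(−0.0188·2/12) + 2.62·e^(−0.0188·10/12)
I = 1.8641 + 2.5793 = 4.4434
F = (S − I)·e^(rT) = (114.16 − 4.4434) · e^(0.0188·16/12)
= 109.7166 · e^0.025067 = 109.7166 × 1.025384 = C$112.50

C$112.50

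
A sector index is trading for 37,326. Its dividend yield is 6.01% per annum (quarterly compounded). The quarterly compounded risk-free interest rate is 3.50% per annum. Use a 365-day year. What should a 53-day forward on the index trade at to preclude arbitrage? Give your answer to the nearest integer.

37,192

F = S · (1+r/4)^(4T) / (1+q/4)^(4T)
= 37326 × 1.005073 / 1.008700 = 37326 × 0.996404
F = 37,192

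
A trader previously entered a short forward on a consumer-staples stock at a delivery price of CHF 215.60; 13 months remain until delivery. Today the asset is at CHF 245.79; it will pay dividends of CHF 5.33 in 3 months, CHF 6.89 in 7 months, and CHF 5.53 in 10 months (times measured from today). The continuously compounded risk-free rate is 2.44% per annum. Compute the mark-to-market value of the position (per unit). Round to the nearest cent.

-CHF 18.31

PV(remaining dividends) I = 5.33·e^(−0.0244·3/12) + 6.89·e^(−0.0244·7/12) + 5.53·e^(−0.0244·10/12) = 17.5089
Current forward F = (S − I)·e^(rT) = (245.79 − 17.5089)·e^(0.0244·13/12) = 228.2811 × 1.026786 = 234.3958
Value (long) = (F − K)·e^(−rT) = (234.3958 − 215.60) × 0.973913 = 18.3055
Short position value = −(long value) = -CHF 18.31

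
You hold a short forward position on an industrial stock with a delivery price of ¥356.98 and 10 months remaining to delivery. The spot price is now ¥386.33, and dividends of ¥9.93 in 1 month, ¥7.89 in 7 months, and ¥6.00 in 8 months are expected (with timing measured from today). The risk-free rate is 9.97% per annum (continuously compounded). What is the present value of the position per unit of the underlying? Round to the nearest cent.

-¥34.90

PV(remaining dividends) I = 9.93·e^(−0.0997·1/12) + 7.89·e^(−0.0997·7/12) + 6.00·e^(−0.0997·8/12) = 22.9062
Current forward F = (S − I)·e^(rT) = (386.33 − 22.9062)·e^(0.0997·10/12) = 363.4238 × 1.086632 = 394.9079
Value (long) = (F − K)·e^(−rT) = (394.9079 − 356.98) × 0.920274 = 34.9041
Short position value = −(long value) = -¥34.90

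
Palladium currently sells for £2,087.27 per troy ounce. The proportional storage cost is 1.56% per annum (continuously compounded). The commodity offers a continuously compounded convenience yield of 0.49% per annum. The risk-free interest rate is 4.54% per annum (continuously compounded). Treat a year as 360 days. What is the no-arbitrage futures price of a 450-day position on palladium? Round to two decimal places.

£2,238.89 per troy ounce

Net carry = r + u − y = 0.0454 + 0.0156 − 0.0049 = 0.0561
F = S·e^((r+u−y)T) = 2087.27 · e^(0.0561 × 450/360) = 2087.27 · e^0.07012500
= 2087.27 × 1.07264225 = £2,238.89 per troy ounce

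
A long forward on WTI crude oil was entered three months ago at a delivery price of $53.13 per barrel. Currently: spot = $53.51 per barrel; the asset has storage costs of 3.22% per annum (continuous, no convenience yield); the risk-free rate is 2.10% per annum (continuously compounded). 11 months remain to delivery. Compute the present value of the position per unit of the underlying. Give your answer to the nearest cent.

$3.00 per barrel

Current fair forward for the remaining 11 months: F = S·e^((r + u)·T), (r + u) = 0.0210 + 0.0322 = 0.0532
F = 53.51 · e^(0.0532 × 11/12) = 53.51 × 1.049975 = 56.1842
Value of long forward = (F − K)·e^(−rT) = (56.1842 − 53.13) · e^(−0.0210·11/12)
= 3.0542 × 0.980934 = 3.00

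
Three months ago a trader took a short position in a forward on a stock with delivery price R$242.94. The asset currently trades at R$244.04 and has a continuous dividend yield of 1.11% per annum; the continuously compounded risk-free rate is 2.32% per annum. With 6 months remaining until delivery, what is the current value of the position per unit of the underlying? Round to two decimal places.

-R$2.55

Current fair forward for the remaining 6 months: F = S·e^((r − q)·T), (r − q) = 0.0232 − 0.0111 = 0.0121
F = 244.04 · e^(0.0121 × 6/12) = 244.04 × 1.006068 = 245.5208
Value of long forward = (F − K)·e^(−rT) = (245.5208 − 242.94) · e^(−0.0232·6/12)
= 2.5808 × 0.988467 = 2.55
Short position value = −(long value) = -R$2.55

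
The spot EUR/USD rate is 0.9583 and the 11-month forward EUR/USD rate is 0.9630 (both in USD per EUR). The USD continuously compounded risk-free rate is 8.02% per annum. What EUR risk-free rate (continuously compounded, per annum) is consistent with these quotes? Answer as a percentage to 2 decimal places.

F = S·e^((r_USD − r_EUR)T) ⇒ r_EUR = r_USD − ln(F/S)/T
ln(0.9630/0.9583) = 0.004893; /(11/12) = 0.005338
r_EUR = 0.0802 − 0.005338 = 0.074862
r_EUR = 7.49%

7.49%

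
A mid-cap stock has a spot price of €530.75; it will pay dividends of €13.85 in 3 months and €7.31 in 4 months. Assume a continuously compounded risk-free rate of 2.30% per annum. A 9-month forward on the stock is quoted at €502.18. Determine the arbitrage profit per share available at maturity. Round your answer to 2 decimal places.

PV(dividends) I = 13.85·e^(−0.0230·3/12) + 7.31·e^(−0.0230·4/12) = 21.0248
Fair forward F* = (S − I)·e^(rT) = (530.75 − 21.0248)·e^0.017250 = 509.7252 × 1.017400 = 518.5944
Market €502.18 < fair 518.5944: forward underpriced → reverse cash-and-carry (short the stock, invest proceeds at r, pay the dividends, go long the forward).
Profit at T = |F_mkt − F*| = |502.18 − 518.5944| = €16.41 per share

€16.41 per share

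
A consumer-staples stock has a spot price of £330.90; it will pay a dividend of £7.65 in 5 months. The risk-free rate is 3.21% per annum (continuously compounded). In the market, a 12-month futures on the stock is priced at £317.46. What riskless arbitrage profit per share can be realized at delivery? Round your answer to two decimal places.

PV(dividends) I = 7.65·e^(−0.0321·5/12) = 7.5484
Fair futures F* = (S − I)·e^(rT) = (330.90 − 7.5484)·e^0.032100 = 323.3516 × 1.032621 = 333.8997
Market £317.46 < fair 333.8997: forward underpriced → reverse cash-and-carry (short the stock, invest proceeds at r, pay the dividends, go long the forward).
Profit at T = |F_mkt − F*| = |317.46 − 333.8997| = £16.44 per share

£16.44 per share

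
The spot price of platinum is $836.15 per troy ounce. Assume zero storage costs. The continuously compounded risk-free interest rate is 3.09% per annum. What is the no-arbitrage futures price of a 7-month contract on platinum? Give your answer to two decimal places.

$851.36 per troy ounce

F = S·e^(rT) = 836.15 · e^(0.0309 × 7/12) = 836.15 · e^0.018025
= 836.15 × 1.018188 = $851.36 per troy ounce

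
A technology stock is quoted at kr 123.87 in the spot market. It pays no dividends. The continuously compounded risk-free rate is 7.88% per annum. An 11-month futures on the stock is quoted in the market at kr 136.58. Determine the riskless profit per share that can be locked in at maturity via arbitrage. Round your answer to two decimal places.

Fair futures: F* = S·e^(carry·T), with carry = r = 0.0788
F* = 123.87 · e^(0.0788 × 11/12) = 123.87 · e^0.072233 = 123.87 × 1.074906 = kr 133.1486
Market kr 136.58 > fair kr 133.1486: forward overpriced → cash-and-carry (buy spot, short the forward).
At maturity, profit = |F_mkt − F*| = |136.58 − 133.1486| = kr 3.43 per share

kr 3.43 per share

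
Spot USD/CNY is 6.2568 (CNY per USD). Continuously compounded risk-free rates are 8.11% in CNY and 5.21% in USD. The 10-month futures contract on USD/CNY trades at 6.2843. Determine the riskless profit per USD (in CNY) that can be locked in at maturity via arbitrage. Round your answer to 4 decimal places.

0.1255 per USD (in CNY)

Fair futures: F* = S·e^(carry·T), with carry = (r_CNY − r_USD) = 0.0811 − 0.0521 = 0.0290
F* = 6.2568 · e^(0.0290 × 10/12) = 6.2568 · e^0.024167 = 6.2568 × 1.024461 = 6.4098
Market 6.2843 < fair 6.4098: forward underpriced → reverse cash-and-carry (short spot, go long the forward).
At maturity, profit = |F_mkt − F*| = |6.2843 − 6.4098| = 0.1255 per USD (in CNY)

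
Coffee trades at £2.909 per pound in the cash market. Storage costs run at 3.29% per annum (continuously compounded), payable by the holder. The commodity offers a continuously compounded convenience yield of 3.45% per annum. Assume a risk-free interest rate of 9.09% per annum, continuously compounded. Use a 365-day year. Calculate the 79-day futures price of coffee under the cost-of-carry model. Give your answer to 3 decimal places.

Net carry = r + u − y = 0.0909 + 0.0329 − 0.0345 = 0.0893
F = S·e^((r+u−y)T) = 2.909 · e^(0.0893 × 79/365) = 2.909 · e^0.019328
= 2.909 × 1.019516 = £2.966 per pound

£2.966 per pound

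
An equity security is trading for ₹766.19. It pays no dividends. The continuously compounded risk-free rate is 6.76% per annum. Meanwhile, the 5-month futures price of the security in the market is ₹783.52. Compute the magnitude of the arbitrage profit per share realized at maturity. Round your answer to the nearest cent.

Fair futures: F* = S·e^(carry·T), with carry = r = 0.0676
F* = 766.19 · e^(0.0676 × 5/12) = 766.19 · e^0.028167 = 766.19 × 1.028567 = ₹788.0777
Market ₹783.52 < fair ₹788.0777: forward underpriced → reverse cash-and-carry (short spot, go long the forward).
At maturity, profit = |F_mkt − F*| = |783.52 − 788.0777| = ₹4.56 per share

₹4.56 per share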